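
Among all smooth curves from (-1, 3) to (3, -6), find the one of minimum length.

Arc-length functional: J[y] = ∫ sqrt(1 + (y')^2) dx.
Lagrangian L = sqrt(1 + (y')^2) has no explicit y dependence, so ∂L/∂y = 0 and the Euler-Lagrange equation gives
    d/dx( y' / sqrt(1 + (y')^2) ) = 0  ⇒  y' / sqrt(1 + (y')^2) = const.
Hence y' is constant, so y(x) is affine.
Fitting the endpoints (-1, 3) and (3, -6):
    slope m = ((-6) − 3) / (3 − (-1)) = -9/4,
    intercept c = 3 − m·(-1) = 3/4.
Extremal: y(x) = (-9/4) x + 3/4.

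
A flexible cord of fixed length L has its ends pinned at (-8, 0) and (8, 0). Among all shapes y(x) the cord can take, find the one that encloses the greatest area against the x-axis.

Set up the augmented Lagrangian using a multiplier λ for the length constraint:
    F(y, y') = y − λ sqrt(1 + y'^2).
F has no explicit x dependence, so the Beltrami identity yields a first integral
    F − y' ∂F/∂y' = C.
Compute ∂F/∂y' = −λ y' / sqrt(1 + y'^2). Then
    y − λ sqrt(1 + y'^2) + λ y'^2 / sqrt(1 + y'^2) = C
    ⇒  y − λ / sqrt(1 + y'^2) = C.
Solving for y' and integrating gives
    (x − a)^2 + (y − b)^2 = λ^2,
a circular arc of radius λ. The constants a, b are determined by the endpoint conditions y(-8) = y(8) = 0, and λ is fixed implicitly by the length constraint
    ∫_{-8}^{8} sqrt(1 + y'^2) dx = L.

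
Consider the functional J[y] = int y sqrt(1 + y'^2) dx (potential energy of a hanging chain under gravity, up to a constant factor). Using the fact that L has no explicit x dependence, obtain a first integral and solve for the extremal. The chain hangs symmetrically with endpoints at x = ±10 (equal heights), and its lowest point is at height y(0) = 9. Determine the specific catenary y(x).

The Lagrangian L(y, y') = y sqrt(1 + y'^2) has no explicit x dependence, so the Beltrami identity applies:
    L − y' ∂L/∂y' = C.
Compute ∂L/∂y' = y · y' / sqrt(1 + y'^2). Then
    L − y' ∂L/∂y'
    = y sqrt(1 + y'^2) − y · y'^2 / sqrt(1 + y'^2)
    = y (1 + y'^2 − y'^2) / sqrt(1 + y'^2)
    = y / sqrt(1 + y'^2) = C.
Squaring gives y^2 = C^2 (1 + y'^2), i.e.
    y'^2 = y^2 / C^2 − 1.
Separating variables,
    dy / sqrt(y^2 − C^2) = dx / C,
and integrating gives arccosh(y / C) = (x − a)/C, so
    y(x) = C cosh((x − a)/C),
the catenary. The constants C and a are fixed by the two endpoint conditions (and, for the hanging-chain problem, the length constraint selects C).
Now fit the given data. The endpoints x = ±10 are symmetric at equal height, so the catenary is even about its minimum: a = 0 and y(x) = C cosh(x/C). The lowest point is y(0) = C cosh(0) = C, and we are told y(0) = 9, so C = 9. Therefore
    y(x) = 9 cosh(x/9),
and at the endpoints
    y(±10) = 9 cosh(10/9).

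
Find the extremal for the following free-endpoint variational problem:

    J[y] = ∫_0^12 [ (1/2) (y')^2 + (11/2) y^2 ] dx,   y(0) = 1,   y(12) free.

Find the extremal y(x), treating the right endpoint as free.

The Lagrangian L = (1/2) (y')^2 + (11/2) y^2 gives
    ∂L/∂y = 11 y,   ∂L/∂y' = y'.
Euler-Lagrange: y'' − 11 y = 0.
With k = sqrt(11), the general solution is
    y(x) = A cosh(sqrt(11) x) + B sinh(sqrt(11) x).
Fixed left endpoint y(0) = 1 ⇒ A = 1.
The right endpoint x = 12 is free, so the natural (transversality) condition is ∂L/∂y' |_{x=12} = 0, i.e. y'(12) = 0.
Compute y'(x) = A k sinh(k x) + B k cosh(k x), so
    y'(12) = A k sinh(k·12) + B k cosh(k·12) = 0
    ⇒ B = −A tanh(k·12) = − tanh(sqrt(11)·12).
Therefore the extremal is
    y(x) = cosh(sqrt(11) x) − tanh(sqrt(11)·12) sinh(sqrt(11) x).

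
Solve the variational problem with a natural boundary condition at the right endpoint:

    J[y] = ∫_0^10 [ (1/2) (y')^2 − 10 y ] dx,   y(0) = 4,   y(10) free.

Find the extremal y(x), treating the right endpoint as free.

The Lagrangian L = (1/2) (y')^2 − 10 y gives
    ∂L/∂y = −10,   ∂L/∂y' = y'.
Euler-Lagrange: d/dx(y') − (−10) = 0, i.e. y'' + 10 = 0, so
    y(x) = −(10/2) x^2 + C1 x + C2.
Fixed left endpoint y(0) = 4 ⇒ C2 = 4.
The right endpoint x = 10 is free, so the natural (transversality) condition is ∂L/∂y' |_{x=10} = 0, i.e. y'(10) = 0.
Compute y'(x) = −10 x + C1, so y'(10) = −100 + C1 = 0 ⇒ C1 = 100.
Therefore the extremal is
    y(x) = −5 x^2 + 100 x + 4.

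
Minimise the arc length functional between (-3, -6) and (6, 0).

Arc-length functional: J[y] = ∫ sqrt(1 + (y')^2) dx.
Lagrangian L = sqrt(1 + (y')^2) has no explicit y dependence, so ∂L/∂y = 0 and the Euler-Lagrange equation gives
    d/dx( y' / sqrt(1 + (y')^2) ) = 0  ⇒  y' / sqrt(1 + (y')^2) = const.
Hence y' is constant, so y(x) is affine.
Fitting the endpoints (-3, -6) and (6, 0):
    slope m = (0 − (-6)) / (6 − (-3)) = 2/3,
    intercept c = (-6) − m·(-3) = -4.
Extremal: y(x) = (2/3) x - 4.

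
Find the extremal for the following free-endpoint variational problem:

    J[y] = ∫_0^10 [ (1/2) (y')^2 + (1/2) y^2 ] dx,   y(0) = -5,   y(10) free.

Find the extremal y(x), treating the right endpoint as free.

The Lagrangian L = (1/2) (y')^2 + (1/2) y^2 gives
    ∂L/∂y = 1 y,   ∂L/∂y' = y'.
Euler-Lagrange: y'' − y = 0.
With k = 1, the general solution is
    y(x) = A cosh(x) + B sinh(x).
Fixed left endpoint y(0) = -5 ⇒ A = -5.
The right endpoint x = 10 is free, so the natural (transversality) condition is ∂L/∂y' |_{x=10} = 0, i.e. y'(10) = 0.
Compute y'(x) = A k sinh(k x) + B k cosh(k x), so
    y'(10) = A k sinh(k·10) + B k cosh(k·10) = 0
    ⇒ B = −A tanh(k·10) = 5 tanh(1·10).
Therefore the extremal is
    y(x) = −5 cosh(1 x) + 5 tanh(1·10) sinh(1 x).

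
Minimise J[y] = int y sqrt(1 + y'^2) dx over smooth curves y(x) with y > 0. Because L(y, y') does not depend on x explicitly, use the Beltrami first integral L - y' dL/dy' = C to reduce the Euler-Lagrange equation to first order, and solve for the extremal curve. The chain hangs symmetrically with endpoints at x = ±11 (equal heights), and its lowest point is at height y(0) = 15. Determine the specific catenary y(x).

The Lagrangian L(y, y') = y sqrt(1 + y'^2) has no explicit x dependence, so the Beltrami identity applies:
    L − y' ∂L/∂y' = C.
Compute ∂L/∂y' = y · y' / sqrt(1 + y'^2). Then
    L − y' ∂L/∂y'
    = y sqrt(1 + y'^2) − y · y'^2 / sqrt(1 + y'^2)
    = y (1 + y'^2 − y'^2) / sqrt(1 + y'^2)
    = y / sqrt(1 + y'^2) = C.
Squaring gives y^2 = C^2 (1 + y'^2), i.e.
    y'^2 = y^2 / C^2 − 1.
Separating variables,
    dy / sqrt(y^2 − C^2) = dx / C,
and integrating gives arccosh(y / C) = (x − a)/C, so
    y(x) = C cosh((x − a)/C),
the catenary. The constants C and a are fixed by the two endpoint conditions (and, for the hanging-chain problem, the length constraint selects C).
Now fit the given data. The endpoints x = ±11 are symmetric at equal height, so the catenary is even about its minimum: a = 0 and y(x) = C cosh(x/C). The lowest point is y(0) = C cosh(0) = C, and we are told y(0) = 15, so C = 15. Therefore
    y(x) = 15 cosh(x/15),
and at the endpoints
    y(±11) = 15 cosh(11/15).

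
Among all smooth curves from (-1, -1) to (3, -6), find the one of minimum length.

Arc-length functional: J[y] = ∫ sqrt(1 + (y')^2) dx.
Lagrangian L = sqrt(1 + (y')^2) has no explicit y dependence, so ∂L/∂y = 0 and the Euler-Lagrange equation gives
    d/dx( y' / sqrt(1 + (y')^2) ) = 0  ⇒  y' / sqrt(1 + (y')^2) = const.
Hence y' is constant, so y(x) is affine.
Fitting the endpoints (-1, -1) and (3, -6):
    slope m = ((-6) − (-1)) / (3 − (-1)) = -5/4,
    intercept c = (-1) − m·(-1) = -9/4.
Extremal: y(x) = (-5/4) x - 9/4.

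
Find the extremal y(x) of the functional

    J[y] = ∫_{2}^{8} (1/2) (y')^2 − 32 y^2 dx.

The Lagrangian is L = (1/2) (y')^2 − 32 y^2.
Compute ∂L/∂y = -64y, ∂L/∂y' = y'.
The Euler-Lagrange equation d/dx(∂L/∂y') − ∂L/∂y = 0 reduces to
    y'' + 64 y = 0.
Its general solution is
    y(x) = A sin(8x) + B cos(8x),
with A, B fixed by the endpoint conditions.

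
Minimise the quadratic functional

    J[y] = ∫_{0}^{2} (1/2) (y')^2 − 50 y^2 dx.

The Lagrangian is L = (1/2) (y')^2 − 50 y^2.
Compute ∂L/∂y = -100y, ∂L/∂y' = y'.
The Euler-Lagrange equation d/dx(∂L/∂y') − ∂L/∂y = 0 reduces to
    y'' + 100 y = 0.
Its general solution is
    y(x) = A sin(10x) + B cos(10x),
with A, B fixed by the endpoint conditions.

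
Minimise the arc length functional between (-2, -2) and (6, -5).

Arc-length functional: J[y] = ∫ sqrt(1 + (y')^2) dx.
Lagrangian L = sqrt(1 + (y')^2) has no explicit y dependence, so ∂L/∂y = 0 and the Euler-Lagrange equation gives
    d/dx( y' / sqrt(1 + (y')^2) ) = 0  ⇒  y' / sqrt(1 + (y')^2) = const.
Hence y' is constant, so y(x) is affine.
Fitting the endpoints (-2, -2) and (6, -5):
    slope m = ((-5) − (-2)) / (6 − (-2)) = -3/8,
    intercept c = (-2) − m·(-2) = -11/4.
Extremal: y(x) = (-3/8) x - 11/4.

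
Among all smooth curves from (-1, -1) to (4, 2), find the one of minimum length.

Arc-length functional: J[y] = ∫ sqrt(1 + (y')^2) dx.
Lagrangian L = sqrt(1 + (y')^2) has no explicit y dependence, so ∂L/∂y = 0 and the Euler-Lagrange equation gives
    d/dx( y' / sqrt(1 + (y')^2) ) = 0  ⇒  y' / sqrt(1 + (y')^2) = const.
Hence y' is constant, so y(x) is affine.
Fitting the endpoints (-1, -1) and (4, 2):
    slope m = (2 − (-1)) / (4 − (-1)) = 3/5,
    intercept c = (-1) − m·(-1) = -2/5.
Extremal: y(x) = (3/5) x - 2/5.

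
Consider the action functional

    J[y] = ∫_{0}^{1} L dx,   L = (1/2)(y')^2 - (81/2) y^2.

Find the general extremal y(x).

The Lagrangian is L = (1/2)(y')^2 - (81/2) y^2.
∂L/∂y = -81y.
∂L/∂y' = y'.
The Euler-Lagrange equation d/dx(∂L/∂y') − ∂L/∂y = 0 becomes:
    y'' + 81 y = 0
General solution: y(x) = A sin(9x) + B cos(9x), where A and B are arbitrary constants fixed by the endpoint conditions.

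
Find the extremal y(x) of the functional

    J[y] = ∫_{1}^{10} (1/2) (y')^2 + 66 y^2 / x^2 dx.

The Lagrangian is L = (1/2) (y')^2 + 66 y^2 / x^2.
Compute ∂L/∂y = 132y/x^2, ∂L/∂y' = y'.
The Euler-Lagrange equation d/dx(∂L/∂y') − ∂L/∂y = 0 reduces to
    y'' − 132/x^2 · y = 0  (x > 0).
Its general solution is
    y(x) = A x^12 + B x^(-11),
with A, B fixed by the endpoint conditions.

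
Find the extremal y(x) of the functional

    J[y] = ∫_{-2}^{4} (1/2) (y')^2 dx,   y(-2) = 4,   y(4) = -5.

The Lagrangian is L = (1/2) (y')^2.
Compute ∂L/∂y = 0, ∂L/∂y' = y'.
The Euler-Lagrange equation d/dx(∂L/∂y') − ∂L/∂y = 0 reduces to
    y'' = 0.
Its general solution is
    y(x) = A x + B,
with A, B fixed by the endpoint conditions.
Applying the endpoint conditions y(-2) = 4 and y(4) = -5: solve A·-2 + B = 4 and A·4 + B = -5. Subtracting gives A(4 − -2) = -5 − 4, so A = -3/2, and B = 4 − A·-2 = 1. Therefore
    y(x) = (-3/2) x + 1.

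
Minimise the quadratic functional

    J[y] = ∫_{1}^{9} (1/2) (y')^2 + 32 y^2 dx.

The Lagrangian is L = (1/2) (y')^2 + 32 y^2.
Compute ∂L/∂y = 64y, ∂L/∂y' = y'.
The Euler-Lagrange equation d/dx(∂L/∂y') − ∂L/∂y = 0 reduces to
    y'' − 64 y = 0.
Its general solution is
    y(x) = A e^(8x) + B e^(−8x),
with A, B fixed by the endpoint conditions.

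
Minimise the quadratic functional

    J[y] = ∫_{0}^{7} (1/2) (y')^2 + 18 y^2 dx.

The Lagrangian is L = (1/2) (y')^2 + 18 y^2.
Compute ∂L/∂y = 36y, ∂L/∂y' = y'.
The Euler-Lagrange equation d/dx(∂L/∂y') − ∂L/∂y = 0 reduces to
    y'' − 36 y = 0.
Its general solution is
    y(x) = A e^(6x) + B e^(−6x),
with A, B fixed by the endpoint conditions.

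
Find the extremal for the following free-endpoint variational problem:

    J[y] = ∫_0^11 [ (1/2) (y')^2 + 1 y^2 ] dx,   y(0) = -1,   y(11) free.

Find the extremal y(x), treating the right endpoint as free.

The Lagrangian L = (1/2) (y')^2 + 1 y^2 gives
    ∂L/∂y = 2 y,   ∂L/∂y' = y'.
Euler-Lagrange: y'' − 2 y = 0.
With k = sqrt(2), the general solution is
    y(x) = A cosh(sqrt(2) x) + B sinh(sqrt(2) x).
Fixed left endpoint y(0) = -1 ⇒ A = -1.
The right endpoint x = 11 is free, so the natural (transversality) condition is ∂L/∂y' |_{x=11} = 0, i.e. y'(11) = 0.
Compute y'(x) = A k sinh(k x) + B k cosh(k x), so
    y'(11) = A k sinh(k·11) + B k cosh(k·11) = 0
    ⇒ B = −A tanh(k·11) = tanh(sqrt(2)·11).
Therefore the extremal is
    y(x) = −cosh(sqrt(2) x) + tanh(sqrt(2)·11) sinh(sqrt(2) x).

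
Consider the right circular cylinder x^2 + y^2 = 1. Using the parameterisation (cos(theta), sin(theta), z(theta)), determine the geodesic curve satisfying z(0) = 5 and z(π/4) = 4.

Parameterise the cylinder of radius R = 1 as
    r(θ) = (cos θ, sin θ, z(θ)).
The arc-length element is
    ds = sqrt(1 + (dz/dθ)^2) dθ,
so the Lagrangian is L = sqrt(1 + z'^2).
L depends on z' only, not on z or θ, so ∂L/∂z = 0 and
    ∂L/∂z' = z' / sqrt(1 + z'^2).
The Euler-Lagrange equation gives
    d/dθ( z' / sqrt(1 + z'^2) ) = 0,
so z' is constant. Integrating once:
    z(θ) = a θ + b,
a helix on the cylinder (a straight line when the cylinder is unrolled). The constants a, b are determined by the endpoint conditions.
With endpoint conditions z(0) = 5 and z(π/4) = 4: from z(0) = b we get b = 5, and a·π/4 + 5 = 4 gives a = -4/π, so
    z(θ) = (-4/π) θ + 5.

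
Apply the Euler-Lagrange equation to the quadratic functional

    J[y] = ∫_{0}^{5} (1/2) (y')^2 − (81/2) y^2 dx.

The Lagrangian is L = (1/2) (y')^2 − (81/2) y^2.
Compute ∂L/∂y = -81y, ∂L/∂y' = y'.
The Euler-Lagrange equation d/dx(∂L/∂y') − ∂L/∂y = 0 reduces to
    y'' + 81 y = 0.
Its general solution is
    y(x) = A sin(9x) + B cos(9x),
with A, B fixed by the endpoint conditions.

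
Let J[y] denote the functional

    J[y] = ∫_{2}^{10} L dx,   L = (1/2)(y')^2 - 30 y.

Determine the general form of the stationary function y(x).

The Lagrangian is L = (1/2)(y')^2 - 30 y.
∂L/∂y = -30.
∂L/∂y' = y'.
The Euler-Lagrange equation d/dx(∂L/∂y') − ∂L/∂y = 0 becomes:
    y'' + 30 = 0
General solution: y(x) = -15 x^2 + A x + B, where A and B are arbitrary constants fixed by the endpoint conditions.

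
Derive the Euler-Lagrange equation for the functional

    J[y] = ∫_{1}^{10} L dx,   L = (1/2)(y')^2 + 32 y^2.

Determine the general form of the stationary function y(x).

The Lagrangian is L = (1/2)(y')^2 + 32 y^2.
∂L/∂y = 64y.
∂L/∂y' = y'.
The Euler-Lagrange equation d/dx(∂L/∂y') − ∂L/∂y = 0 becomes:
    y'' - 64 y = 0
General solution: y(x) = A e^(8x) + B e^(-8x), where A and B are arbitrary constants fixed by the endpoint conditions.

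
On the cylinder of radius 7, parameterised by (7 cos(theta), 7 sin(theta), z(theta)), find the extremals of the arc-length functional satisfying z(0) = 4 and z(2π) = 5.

Parameterise the cylinder of radius R = 7 as
    r(θ) = (7 cos θ, 7 sin θ, z(θ)).
The arc-length element is
    ds = sqrt(49 + (dz/dθ)^2) dθ,
so the Lagrangian is L = sqrt(49 + z'^2).
L depends on z' only, not on z or θ, so ∂L/∂z = 0 and
    ∂L/∂z' = z' / sqrt(49 + z'^2).
The Euler-Lagrange equation gives
    d/dθ( z' / sqrt(49 + z'^2) ) = 0,
so z' is constant. Integrating once:
    z(θ) = a θ + b,
a helix on the cylinder (a straight line when the cylinder is unrolled). The constants a, b are determined by the endpoint conditions.
With endpoint conditions z(0) = 4 and z(2π) = 5: from z(0) = b we get b = 4, and a·2π + 4 = 5 gives a = 1/(2π), so
    z(θ) = (1/(2π)) θ + 4.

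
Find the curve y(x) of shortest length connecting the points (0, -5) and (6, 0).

Arc-length functional: J[y] = ∫ sqrt(1 + (y')^2) dx.
Lagrangian L = sqrt(1 + (y')^2) has no explicit y dependence, so ∂L/∂y = 0 and the Euler-Lagrange equation gives
    d/dx( y' / sqrt(1 + (y')^2) ) = 0  ⇒  y' / sqrt(1 + (y')^2) = const.
Hence y' is constant, so y(x) is affine.
Fitting the endpoints (0, -5) and (6, 0):
    slope m = (0 − (-5)) / (6 − 0) = 5/6,
    intercept c = (-5) − m·0 = -5.
Extremal: y(x) = (5/6) x - 5.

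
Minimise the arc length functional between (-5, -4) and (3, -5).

Arc-length functional: J[y] = ∫ sqrt(1 + (y')^2) dx.
Lagrangian L = sqrt(1 + (y')^2) has no explicit y dependence, so ∂L/∂y = 0 and the Euler-Lagrange equation gives
    d/dx( y' / sqrt(1 + (y')^2) ) = 0  ⇒  y' / sqrt(1 + (y')^2) = const.
Hence y' is constant, so y(x) is affine.
Fitting the endpoints (-5, -4) and (3, -5):
    slope m = ((-5) − (-4)) / (3 − (-5)) = -1/8,
    intercept c = (-4) − m·(-5) = -37/8.
Extremal: y(x) = (-1/8) x - 37/8.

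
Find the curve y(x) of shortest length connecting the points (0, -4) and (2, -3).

Arc-length functional: J[y] = ∫ sqrt(1 + (y')^2) dx.
Lagrangian L = sqrt(1 + (y')^2) has no explicit y dependence, so ∂L/∂y = 0 and the Euler-Lagrange equation gives
    d/dx( y' / sqrt(1 + (y')^2) ) = 0  ⇒  y' / sqrt(1 + (y')^2) = const.
Hence y' is constant, so y(x) is affine.
Fitting the endpoints (0, -4) and (2, -3):
    slope m = ((-3) − (-4)) / (2 − 0) = 1/2,
    intercept c = (-4) − m·0 = -4.
Extremal: y(x) = (1/2) x - 4.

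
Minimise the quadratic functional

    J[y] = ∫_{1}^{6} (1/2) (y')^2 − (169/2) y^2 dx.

The Lagrangian is L = (1/2) (y')^2 − (169/2) y^2.
Compute ∂L/∂y = -169y, ∂L/∂y' = y'.
The Euler-Lagrange equation d/dx(∂L/∂y') − ∂L/∂y = 0 reduces to
    y'' + 169 y = 0.
Its general solution is
    y(x) = A sin(13x) + B cos(13x),
with A, B fixed by the endpoint conditions.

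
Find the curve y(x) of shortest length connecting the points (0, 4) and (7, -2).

Arc-length functional: J[y] = ∫ sqrt(1 + (y')^2) dx.
Lagrangian L = sqrt(1 + (y')^2) has no explicit y dependence, so ∂L/∂y = 0 and the Euler-Lagrange equation gives
    d/dx( y' / sqrt(1 + (y')^2) ) = 0  ⇒  y' / sqrt(1 + (y')^2) = const.
Hence y' is constant, so y(x) is affine.
Fitting the endpoints (0, 4) and (7, -2):
    slope m = ((-2) − 4) / (7 − 0) = -6/7,
    intercept c = 4 − m·0 = 4.
Extremal: y(x) = (-6/7) x + 4.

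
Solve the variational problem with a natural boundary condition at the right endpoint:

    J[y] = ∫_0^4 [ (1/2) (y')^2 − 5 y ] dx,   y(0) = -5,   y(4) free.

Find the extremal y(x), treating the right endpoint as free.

The Lagrangian L = (1/2) (y')^2 − 5 y gives
    ∂L/∂y = −5,   ∂L/∂y' = y'.
Euler-Lagrange: d/dx(y') − (−5) = 0, i.e. y'' + 5 = 0, so
    y(x) = −(5/2) x^2 + C1 x + C2.
Fixed left endpoint y(0) = -5 ⇒ C2 = -5.
The right endpoint x = 4 is free, so the natural (transversality) condition is ∂L/∂y' |_{x=4} = 0, i.e. y'(4) = 0.
Compute y'(x) = −5 x + C1, so y'(4) = −20 + C1 = 0 ⇒ C1 = 20.
Therefore the extremal is
    y(x) = −(5/2) x^2 + 20 x − 5.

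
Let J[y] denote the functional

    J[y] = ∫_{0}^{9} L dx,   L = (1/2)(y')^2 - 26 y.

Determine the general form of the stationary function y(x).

The Lagrangian is L = (1/2)(y')^2 - 26 y.
∂L/∂y = -26.
∂L/∂y' = y'.
The Euler-Lagrange equation d/dx(∂L/∂y') − ∂L/∂y = 0 becomes:
    y'' + 26 = 0
General solution: y(x) = -13 x^2 + A x + B, where A and B are arbitrary constants fixed by the endpoint conditions.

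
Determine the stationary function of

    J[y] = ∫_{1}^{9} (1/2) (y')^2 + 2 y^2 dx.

The Lagrangian is L = (1/2) (y')^2 + 2 y^2.
Compute ∂L/∂y = 4y, ∂L/∂y' = y'.
The Euler-Lagrange equation d/dx(∂L/∂y') − ∂L/∂y = 0 reduces to
    y'' − 4 y = 0.
Its general solution is
    y(x) = A e^(2x) + B e^(−2x),
with A, B fixed by the endpoint conditions.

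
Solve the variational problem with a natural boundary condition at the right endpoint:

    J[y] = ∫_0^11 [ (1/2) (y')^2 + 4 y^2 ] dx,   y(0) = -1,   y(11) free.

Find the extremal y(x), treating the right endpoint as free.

The Lagrangian L = (1/2) (y')^2 + 4 y^2 gives
    ∂L/∂y = 8 y,   ∂L/∂y' = y'.
Euler-Lagrange: y'' − 8 y = 0.
With k = sqrt(8), the general solution is
    y(x) = A cosh(sqrt(8) x) + B sinh(sqrt(8) x).
Fixed left endpoint y(0) = -1 ⇒ A = -1.
The right endpoint x = 11 is free, so the natural (transversality) condition is ∂L/∂y' |_{x=11} = 0, i.e. y'(11) = 0.
Compute y'(x) = A k sinh(k x) + B k cosh(k x), so
    y'(11) = A k sinh(k·11) + B k cosh(k·11) = 0
    ⇒ B = −A tanh(k·11) = tanh(sqrt(8)·11).
Therefore the extremal is
    y(x) = −cosh(sqrt(8) x) + tanh(sqrt(8)·11) sinh(sqrt(8) x).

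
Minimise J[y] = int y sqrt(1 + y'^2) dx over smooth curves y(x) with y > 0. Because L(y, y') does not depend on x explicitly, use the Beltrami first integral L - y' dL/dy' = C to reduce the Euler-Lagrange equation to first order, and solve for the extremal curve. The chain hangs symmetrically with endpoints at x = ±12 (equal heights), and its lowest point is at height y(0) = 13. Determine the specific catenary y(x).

The Lagrangian L(y, y') = y sqrt(1 + y'^2) has no explicit x dependence, so the Beltrami identity applies:
    L − y' ∂L/∂y' = C.
Compute ∂L/∂y' = y · y' / sqrt(1 + y'^2). Then
    L − y' ∂L/∂y'
    = y sqrt(1 + y'^2) − y · y'^2 / sqrt(1 + y'^2)
    = y (1 + y'^2 − y'^2) / sqrt(1 + y'^2)
    = y / sqrt(1 + y'^2) = C.
Squaring gives y^2 = C^2 (1 + y'^2), i.e.
    y'^2 = y^2 / C^2 − 1.
Separating variables,
    dy / sqrt(y^2 − C^2) = dx / C,
and integrating gives arccosh(y / C) = (x − a)/C, so
    y(x) = C cosh((x − a)/C),
the catenary. The constants C and a are fixed by the two endpoint conditions (and, for the hanging-chain problem, the length constraint selects C).
Now fit the given data. The endpoints x = ±12 are symmetric at equal height, so the catenary is even about its minimum: a = 0 and y(x) = C cosh(x/C). The lowest point is y(0) = C cosh(0) = C, and we are told y(0) = 13, so C = 13. Therefore
    y(x) = 13 cosh(x/13),
and at the endpoints
    y(±12) = 13 cosh(12/13).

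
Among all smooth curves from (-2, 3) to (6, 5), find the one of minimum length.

Arc-length functional: J[y] = ∫ sqrt(1 + (y')^2) dx.
Lagrangian L = sqrt(1 + (y')^2) has no explicit y dependence, so ∂L/∂y = 0 and the Euler-Lagrange equation gives
    d/dx( y' / sqrt(1 + (y')^2) ) = 0  ⇒  y' / sqrt(1 + (y')^2) = const.
Hence y' is constant, so y(x) is affine.
Fitting the endpoints (-2, 3) and (6, 5):
    slope m = (5 − 3) / (6 − (-2)) = 1/4,
    intercept c = 3 − m·(-2) = 7/2.
Extremal: y(x) = (1/4) x + 7/2.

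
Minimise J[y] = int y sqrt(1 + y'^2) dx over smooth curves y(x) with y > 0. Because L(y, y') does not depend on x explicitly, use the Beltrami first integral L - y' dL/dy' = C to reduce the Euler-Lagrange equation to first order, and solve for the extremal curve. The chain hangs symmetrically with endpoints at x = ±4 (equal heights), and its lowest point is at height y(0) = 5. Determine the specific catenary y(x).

The Lagrangian L(y, y') = y sqrt(1 + y'^2) has no explicit x dependence, so the Beltrami identity applies:
    L − y' ∂L/∂y' = C.
Compute ∂L/∂y' = y · y' / sqrt(1 + y'^2). Then
    L − y' ∂L/∂y'
    = y sqrt(1 + y'^2) − y · y'^2 / sqrt(1 + y'^2)
    = y (1 + y'^2 − y'^2) / sqrt(1 + y'^2)
    = y / sqrt(1 + y'^2) = C.
Squaring gives y^2 = C^2 (1 + y'^2), i.e.
    y'^2 = y^2 / C^2 − 1.
Separating variables,
    dy / sqrt(y^2 − C^2) = dx / C,
and integrating gives arccosh(y / C) = (x − a)/C, so
    y(x) = C cosh((x − a)/C),
the catenary. The constants C and a are fixed by the two endpoint conditions (and, for the hanging-chain problem, the length constraint selects C).
Now fit the given data. The endpoints x = ±4 are symmetric at equal height, so the catenary is even about its minimum: a = 0 and y(x) = C cosh(x/C). The lowest point is y(0) = C cosh(0) = C, and we are told y(0) = 5, so C = 5. Therefore
    y(x) = 5 cosh(x/5),
and at the endpoints
    y(±4) = 5 cosh(4/5).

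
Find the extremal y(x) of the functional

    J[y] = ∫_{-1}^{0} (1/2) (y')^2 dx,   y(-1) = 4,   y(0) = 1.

The Lagrangian is L = (1/2) (y')^2.
Compute ∂L/∂y = 0, ∂L/∂y' = y'.
The Euler-Lagrange equation d/dx(∂L/∂y') − ∂L/∂y = 0 reduces to
    y'' = 0.
Its general solution is
    y(x) = A x + B,
with A, B fixed by the endpoint conditions.
Applying the endpoint conditions y(-1) = 4 and y(0) = 1: solve A·-1 + B = 4 and A·0 + B = 1. Subtracting gives A(0 − -1) = 1 − 4, so A = -3, and B = 4 − A·-1 = 1. Therefore
    y(x) = -3 x + 1.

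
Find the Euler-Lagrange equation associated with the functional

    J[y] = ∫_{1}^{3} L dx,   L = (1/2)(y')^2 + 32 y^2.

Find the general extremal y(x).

The Lagrangian is L = (1/2)(y')^2 + 32 y^2.
∂L/∂y = 64y.
∂L/∂y' = y'.
The Euler-Lagrange equation d/dx(∂L/∂y') − ∂L/∂y = 0 becomes:
    y'' - 64 y = 0
General solution: y(x) = A e^(8x) + B e^(-8x), where A and B are arbitrary constants fixed by the endpoint conditions.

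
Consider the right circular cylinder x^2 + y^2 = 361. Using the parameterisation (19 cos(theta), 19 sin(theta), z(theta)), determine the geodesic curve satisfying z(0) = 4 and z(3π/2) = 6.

Parameterise the cylinder of radius R = 19 as
    r(θ) = (19 cos θ, 19 sin θ, z(θ)).
The arc-length element is
    ds = sqrt(361 + (dz/dθ)^2) dθ,
so the Lagrangian is L = sqrt(361 + z'^2).
L depends on z' only, not on z or θ, so ∂L/∂z = 0 and
    ∂L/∂z' = z' / sqrt(361 + z'^2).
The Euler-Lagrange equation gives
    d/dθ( z' / sqrt(361 + z'^2) ) = 0,
so z' is constant. Integrating once:
    z(θ) = a θ + b,
a helix on the cylinder (a straight line when the cylinder is unrolled). The constants a, b are determined by the endpoint conditions.
With endpoint conditions z(0) = 4 and z(3π/2) = 6: from z(0) = b we get b = 4, and a·3π/2 + 4 = 6 gives a = 4/(3π), so
    z(θ) = (4/(3π)) θ + 4.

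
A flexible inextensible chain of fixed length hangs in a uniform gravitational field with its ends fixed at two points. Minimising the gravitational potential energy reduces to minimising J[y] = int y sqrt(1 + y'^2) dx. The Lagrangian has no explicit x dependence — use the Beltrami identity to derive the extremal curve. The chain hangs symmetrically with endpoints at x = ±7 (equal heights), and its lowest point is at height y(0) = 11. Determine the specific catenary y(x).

The Lagrangian L(y, y') = y sqrt(1 + y'^2) has no explicit x dependence, so the Beltrami identity applies:
    L − y' ∂L/∂y' = C.
Compute ∂L/∂y' = y · y' / sqrt(1 + y'^2). Then
    L − y' ∂L/∂y'
    = y sqrt(1 + y'^2) − y · y'^2 / sqrt(1 + y'^2)
    = y (1 + y'^2 − y'^2) / sqrt(1 + y'^2)
    = y / sqrt(1 + y'^2) = C.
Squaring gives y^2 = C^2 (1 + y'^2), i.e.
    y'^2 = y^2 / C^2 − 1.
Separating variables,
    dy / sqrt(y^2 − C^2) = dx / C,
and integrating gives arccosh(y / C) = (x − a)/C, so
    y(x) = C cosh((x − a)/C),
the catenary. The constants C and a are fixed by the two endpoint conditions (and, for the hanging-chain problem, the length constraint selects C).
Now fit the given data. The endpoints x = ±7 are symmetric at equal height, so the catenary is even about its minimum: a = 0 and y(x) = C cosh(x/C). The lowest point is y(0) = C cosh(0) = C, and we are told y(0) = 11, so C = 11. Therefore
    y(x) = 11 cosh(x/11),
and at the endpoints
    y(±7) = 11 cosh(7/11).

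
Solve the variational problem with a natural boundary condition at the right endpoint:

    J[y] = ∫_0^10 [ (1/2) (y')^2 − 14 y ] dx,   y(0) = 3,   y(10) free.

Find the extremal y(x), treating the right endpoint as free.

The Lagrangian L = (1/2) (y')^2 − 14 y gives
    ∂L/∂y = −14,   ∂L/∂y' = y'.
Euler-Lagrange: d/dx(y') − (−14) = 0, i.e. y'' + 14 = 0, so
    y(x) = −(14/2) x^2 + C1 x + C2.
Fixed left endpoint y(0) = 3 ⇒ C2 = 3.
The right endpoint x = 10 is free, so the natural (transversality) condition is ∂L/∂y' |_{x=10} = 0, i.e. y'(10) = 0.
Compute y'(x) = −14 x + C1, so y'(10) = −140 + C1 = 0 ⇒ C1 = 140.
Therefore the extremal is
    y(x) = −7 x^2 + 140 x + 3.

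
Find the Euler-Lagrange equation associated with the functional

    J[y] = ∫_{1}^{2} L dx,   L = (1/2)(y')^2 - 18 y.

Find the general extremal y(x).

The Lagrangian is L = (1/2)(y')^2 - 18 y.
∂L/∂y = -18.
∂L/∂y' = y'.
The Euler-Lagrange equation d/dx(∂L/∂y') − ∂L/∂y = 0 becomes:
    y'' + 18 = 0
General solution: y(x) = -9 x^2 + A x + B, where A and B are arbitrary constants fixed by the endpoint conditions.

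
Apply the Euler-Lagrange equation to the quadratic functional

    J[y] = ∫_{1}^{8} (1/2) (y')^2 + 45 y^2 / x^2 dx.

The Lagrangian is L = (1/2) (y')^2 + 45 y^2 / x^2.
Compute ∂L/∂y = 90y/x^2, ∂L/∂y' = y'.
The Euler-Lagrange equation d/dx(∂L/∂y') − ∂L/∂y = 0 reduces to
    y'' − 90/x^2 · y = 0  (x > 0).
Its general solution is
    y(x) = A x^10 + B x^(-9),
with A, B fixed by the endpoint conditions.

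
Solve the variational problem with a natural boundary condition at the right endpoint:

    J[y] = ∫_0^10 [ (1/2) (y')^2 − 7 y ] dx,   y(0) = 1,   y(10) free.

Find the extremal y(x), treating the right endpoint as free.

The Lagrangian L = (1/2) (y')^2 − 7 y gives
    ∂L/∂y = −7,   ∂L/∂y' = y'.
Euler-Lagrange: d/dx(y') − (−7) = 0, i.e. y'' + 7 = 0, so
    y(x) = −(7/2) x^2 + C1 x + C2.
Fixed left endpoint y(0) = 1 ⇒ C2 = 1.
The right endpoint x = 10 is free, so the natural (transversality) condition is ∂L/∂y' |_{x=10} = 0, i.e. y'(10) = 0.
Compute y'(x) = −7 x + C1, so y'(10) = −70 + C1 = 0 ⇒ C1 = 70.
Therefore the extremal is
    y(x) = −(7/2) x^2 + 70 x + 1.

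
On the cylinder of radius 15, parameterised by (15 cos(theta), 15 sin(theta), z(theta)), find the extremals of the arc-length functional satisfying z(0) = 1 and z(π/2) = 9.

Parameterise the cylinder of radius R = 15 as
    r(θ) = (15 cos θ, 15 sin θ, z(θ)).
The arc-length element is
    ds = sqrt(225 + (dz/dθ)^2) dθ,
so the Lagrangian is L = sqrt(225 + z'^2).
L depends on z' only, not on z or θ, so ∂L/∂z = 0 and
    ∂L/∂z' = z' / sqrt(225 + z'^2).
The Euler-Lagrange equation gives
    d/dθ( z' / sqrt(225 + z'^2) ) = 0,
so z' is constant. Integrating once:
    z(θ) = a θ + b,
a helix on the cylinder (a straight line when the cylinder is unrolled). The constants a, b are determined by the endpoint conditions.
With endpoint conditions z(0) = 1 and z(π/2) = 9: from z(0) = b we get b = 1, and a·π/2 + 1 = 9 gives a = 16/π, so
    z(θ) = (16/π) θ + 1.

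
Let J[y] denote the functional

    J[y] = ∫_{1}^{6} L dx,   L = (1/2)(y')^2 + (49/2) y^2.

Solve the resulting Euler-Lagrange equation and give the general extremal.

The Lagrangian is L = (1/2)(y')^2 + (49/2) y^2.
∂L/∂y = 49y.
∂L/∂y' = y'.
The Euler-Lagrange equation d/dx(∂L/∂y') − ∂L/∂y = 0 becomes:
    y'' - 49 y = 0
General solution: y(x) = A e^(7x) + B e^(-7x), where A and B are arbitrary constants fixed by the endpoint conditions.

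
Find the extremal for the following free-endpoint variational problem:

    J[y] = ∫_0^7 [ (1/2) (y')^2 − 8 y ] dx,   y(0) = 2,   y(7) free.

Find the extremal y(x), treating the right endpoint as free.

The Lagrangian L = (1/2) (y')^2 − 8 y gives
    ∂L/∂y = −8,   ∂L/∂y' = y'.
Euler-Lagrange: d/dx(y') − (−8) = 0, i.e. y'' + 8 = 0, so
    y(x) = −(8/2) x^2 + C1 x + C2.
Fixed left endpoint y(0) = 2 ⇒ C2 = 2.
The right endpoint x = 7 is free, so the natural (transversality) condition is ∂L/∂y' |_{x=7} = 0, i.e. y'(7) = 0.
Compute y'(x) = −8 x + C1, so y'(7) = −56 + C1 = 0 ⇒ C1 = 56.
Therefore the extremal is
    y(x) = −4 x^2 + 56 x + 2.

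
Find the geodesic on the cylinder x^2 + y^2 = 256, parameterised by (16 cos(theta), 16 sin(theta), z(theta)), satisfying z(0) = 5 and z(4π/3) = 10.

Parameterise the cylinder of radius R = 16 as
    r(θ) = (16 cos θ, 16 sin θ, z(θ)).
The arc-length element is
    ds = sqrt(256 + (dz/dθ)^2) dθ,
so the Lagrangian is L = sqrt(256 + z'^2).
L depends on z' only, not on z or θ, so ∂L/∂z = 0 and
    ∂L/∂z' = z' / sqrt(256 + z'^2).
The Euler-Lagrange equation gives
    d/dθ( z' / sqrt(256 + z'^2) ) = 0,
so z' is constant. Integrating once:
    z(θ) = a θ + b,
a helix on the cylinder (a straight line when the cylinder is unrolled). The constants a, b are determined by the endpoint conditions.
With endpoint conditions z(0) = 5 and z(4π/3) = 10: from z(0) = b we get b = 5, and a·4π/3 + 5 = 10 gives a = 15/(4π), so
    z(θ) = (15/(4π)) θ + 5.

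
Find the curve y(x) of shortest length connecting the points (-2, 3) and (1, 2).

Arc-length functional: J[y] = ∫ sqrt(1 + (y')^2) dx.
Lagrangian L = sqrt(1 + (y')^2) has no explicit y dependence, so ∂L/∂y = 0 and the Euler-Lagrange equation gives
    d/dx( y' / sqrt(1 + (y')^2) ) = 0  ⇒  y' / sqrt(1 + (y')^2) = const.
Hence y' is constant, so y(x) is affine.
Fitting the endpoints (-2, 3) and (1, 2):
    slope m = (2 − 3) / (1 − (-2)) = -1/3,
    intercept c = 3 − m·(-2) = 7/3.
Extremal: y(x) = (-1/3) x + 7/3.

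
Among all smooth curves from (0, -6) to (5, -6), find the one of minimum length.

Arc-length functional: J[y] = ∫ sqrt(1 + (y')^2) dx.
Lagrangian L = sqrt(1 + (y')^2) has no explicit y dependence, so ∂L/∂y = 0 and the Euler-Lagrange equation gives
    d/dx( y' / sqrt(1 + (y')^2) ) = 0  ⇒  y' / sqrt(1 + (y')^2) = const.
Hence y' is constant, so y(x) is affine.
Fitting the endpoints (0, -6) and (5, -6):
    slope m = ((-6) − (-6)) / (5 − 0) = 0,
    intercept c = (-6) − m·0 = -6.
Extremal: y(x) = -6.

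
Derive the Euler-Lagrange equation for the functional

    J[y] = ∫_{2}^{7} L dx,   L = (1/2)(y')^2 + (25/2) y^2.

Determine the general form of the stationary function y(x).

The Lagrangian is L = (1/2)(y')^2 + (25/2) y^2.
∂L/∂y = 25y.
∂L/∂y' = y'.
The Euler-Lagrange equation d/dx(∂L/∂y') − ∂L/∂y = 0 becomes:
    y'' - 25 y = 0
General solution: y(x) = A e^(5x) + B e^(-5x), where A and B are arbitrary constants fixed by the endpoint conditions.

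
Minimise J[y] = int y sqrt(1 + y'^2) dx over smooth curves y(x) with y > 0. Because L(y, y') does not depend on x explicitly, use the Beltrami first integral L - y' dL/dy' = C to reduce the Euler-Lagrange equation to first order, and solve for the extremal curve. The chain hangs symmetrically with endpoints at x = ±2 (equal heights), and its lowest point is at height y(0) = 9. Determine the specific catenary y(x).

The Lagrangian L(y, y') = y sqrt(1 + y'^2) has no explicit x dependence, so the Beltrami identity applies:
    L − y' ∂L/∂y' = C.
Compute ∂L/∂y' = y · y' / sqrt(1 + y'^2). Then
    L − y' ∂L/∂y'
    = y sqrt(1 + y'^2) − y · y'^2 / sqrt(1 + y'^2)
    = y (1 + y'^2 − y'^2) / sqrt(1 + y'^2)
    = y / sqrt(1 + y'^2) = C.
Squaring gives y^2 = C^2 (1 + y'^2), i.e.
    y'^2 = y^2 / C^2 − 1.
Separating variables,
    dy / sqrt(y^2 − C^2) = dx / C,
and integrating gives arccosh(y / C) = (x − a)/C, so
    y(x) = C cosh((x − a)/C),
the catenary. The constants C and a are fixed by the two endpoint conditions (and, for the hanging-chain problem, the length constraint selects C).
Now fit the given data. The endpoints x = ±2 are symmetric at equal height, so the catenary is even about its minimum: a = 0 and y(x) = C cosh(x/C). The lowest point is y(0) = C cosh(0) = C, and we are told y(0) = 9, so C = 9. Therefore
    y(x) = 9 cosh(x/9),
and at the endpoints
    y(±2) = 9 cosh(2/9).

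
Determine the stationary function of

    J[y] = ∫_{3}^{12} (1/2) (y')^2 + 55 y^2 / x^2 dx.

The Lagrangian is L = (1/2) (y')^2 + 55 y^2 / x^2.
Compute ∂L/∂y = 110y/x^2, ∂L/∂y' = y'.
The Euler-Lagrange equation d/dx(∂L/∂y') − ∂L/∂y = 0 reduces to
    y'' − 110/x^2 · y = 0  (x > 0).
Its general solution is
    y(x) = A x^11 + B x^(-10),
with A, B fixed by the endpoint conditions.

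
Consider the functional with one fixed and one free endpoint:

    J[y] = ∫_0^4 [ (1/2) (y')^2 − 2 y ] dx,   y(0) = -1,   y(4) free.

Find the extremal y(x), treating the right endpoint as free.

The Lagrangian L = (1/2) (y')^2 − 2 y gives
    ∂L/∂y = −2,   ∂L/∂y' = y'.
Euler-Lagrange: d/dx(y') − (−2) = 0, i.e. y'' + 2 = 0, so
    y(x) = −(2/2) x^2 + C1 x + C2.
Fixed left endpoint y(0) = -1 ⇒ C2 = -1.
The right endpoint x = 4 is free, so the natural (transversality) condition is ∂L/∂y' |_{x=4} = 0, i.e. y'(4) = 0.
Compute y'(x) = −2 x + C1, so y'(4) = −8 + C1 = 0 ⇒ C1 = 8.
Therefore the extremal is
    y(x) = −x^2 + 8 x − 1.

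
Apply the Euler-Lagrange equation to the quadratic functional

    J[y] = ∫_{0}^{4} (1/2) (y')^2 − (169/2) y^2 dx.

The Lagrangian is L = (1/2) (y')^2 − (169/2) y^2.
Compute ∂L/∂y = -169y, ∂L/∂y' = y'.
The Euler-Lagrange equation d/dx(∂L/∂y') − ∂L/∂y = 0 reduces to
    y'' + 169 y = 0.
Its general solution is
    y(x) = A sin(13x) + B cos(13x),
with A, B fixed by the endpoint conditions.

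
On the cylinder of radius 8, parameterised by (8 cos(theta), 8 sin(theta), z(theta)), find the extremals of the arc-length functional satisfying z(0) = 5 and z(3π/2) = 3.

Parameterise the cylinder of radius R = 8 as
    r(θ) = (8 cos θ, 8 sin θ, z(θ)).
The arc-length element is
    ds = sqrt(64 + (dz/dθ)^2) dθ,
so the Lagrangian is L = sqrt(64 + z'^2).
L depends on z' only, not on z or θ, so ∂L/∂z = 0 and
    ∂L/∂z' = z' / sqrt(64 + z'^2).
The Euler-Lagrange equation gives
    d/dθ( z' / sqrt(64 + z'^2) ) = 0,
so z' is constant. Integrating once:
    z(θ) = a θ + b,
a helix on the cylinder (a straight line when the cylinder is unrolled). The constants a, b are determined by the endpoint conditions.
With endpoint conditions z(0) = 5 and z(3π/2) = 3: from z(0) = b we get b = 5, and a·3π/2 + 5 = 3 gives a = -4/(3π), so
    z(θ) = (-4/(3π)) θ + 5.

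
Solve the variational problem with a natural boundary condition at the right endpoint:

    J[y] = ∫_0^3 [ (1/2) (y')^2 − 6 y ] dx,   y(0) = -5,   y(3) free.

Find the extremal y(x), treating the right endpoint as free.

The Lagrangian L = (1/2) (y')^2 − 6 y gives
    ∂L/∂y = −6,   ∂L/∂y' = y'.
Euler-Lagrange: d/dx(y') − (−6) = 0, i.e. y'' + 6 = 0, so
    y(x) = −(6/2) x^2 + C1 x + C2.
Fixed left endpoint y(0) = -5 ⇒ C2 = -5.
The right endpoint x = 3 is free, so the natural (transversality) condition is ∂L/∂y' |_{x=3} = 0, i.e. y'(3) = 0.
Compute y'(x) = −6 x + C1, so y'(3) = −18 + C1 = 0 ⇒ C1 = 18.
Therefore the extremal is
    y(x) = −3 x^2 + 18 x − 5.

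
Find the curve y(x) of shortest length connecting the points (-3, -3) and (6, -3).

Arc-length functional: J[y] = ∫ sqrt(1 + (y')^2) dx.
Lagrangian L = sqrt(1 + (y')^2) has no explicit y dependence, so ∂L/∂y = 0 and the Euler-Lagrange equation gives
    d/dx( y' / sqrt(1 + (y')^2) ) = 0  ⇒  y' / sqrt(1 + (y')^2) = const.
Hence y' is constant, so y(x) is affine.
Fitting the endpoints (-3, -3) and (6, -3):
    slope m = ((-3) − (-3)) / (6 − (-3)) = 0,
    intercept c = (-3) − m·(-3) = -3.
Extremal: y(x) = -3.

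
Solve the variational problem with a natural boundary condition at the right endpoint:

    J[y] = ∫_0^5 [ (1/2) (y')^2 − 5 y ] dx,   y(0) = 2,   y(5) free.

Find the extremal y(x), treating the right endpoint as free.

The Lagrangian L = (1/2) (y')^2 − 5 y gives
    ∂L/∂y = −5,   ∂L/∂y' = y'.
Euler-Lagrange: d/dx(y') − (−5) = 0, i.e. y'' + 5 = 0, so
    y(x) = −(5/2) x^2 + C1 x + C2.
Fixed left endpoint y(0) = 2 ⇒ C2 = 2.
The right endpoint x = 5 is free, so the natural (transversality) condition is ∂L/∂y' |_{x=5} = 0, i.e. y'(5) = 0.
Compute y'(x) = −5 x + C1, so y'(5) = −25 + C1 = 0 ⇒ C1 = 25.
Therefore the extremal is
    y(x) = −(5/2) x^2 + 25 x + 2.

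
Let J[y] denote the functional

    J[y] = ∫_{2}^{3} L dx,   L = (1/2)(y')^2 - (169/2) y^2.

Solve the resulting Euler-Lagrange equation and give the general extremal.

The Lagrangian is L = (1/2)(y')^2 - (169/2) y^2.
∂L/∂y = -169y.
∂L/∂y' = y'.
The Euler-Lagrange equation d/dx(∂L/∂y') − ∂L/∂y = 0 becomes:
    y'' + 169 y = 0
General solution: y(x) = A sin(13x) + B cos(13x), where A and B are arbitrary constants fixed by the endpoint conditions.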